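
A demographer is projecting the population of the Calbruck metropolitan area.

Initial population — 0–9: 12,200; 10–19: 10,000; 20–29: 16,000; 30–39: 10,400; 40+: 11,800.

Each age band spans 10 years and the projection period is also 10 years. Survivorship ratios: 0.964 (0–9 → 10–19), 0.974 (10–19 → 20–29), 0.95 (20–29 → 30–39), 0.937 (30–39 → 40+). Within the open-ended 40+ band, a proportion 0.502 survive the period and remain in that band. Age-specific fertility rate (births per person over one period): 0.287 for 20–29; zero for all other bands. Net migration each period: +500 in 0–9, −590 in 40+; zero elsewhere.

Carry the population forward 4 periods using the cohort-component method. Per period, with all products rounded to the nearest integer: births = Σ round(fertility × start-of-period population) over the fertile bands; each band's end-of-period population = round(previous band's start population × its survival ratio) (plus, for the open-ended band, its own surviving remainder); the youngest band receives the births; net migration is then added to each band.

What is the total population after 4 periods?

[period 1]
Births: 16000 × 0.287 = 4592
10–19: 12200 × 0.964 = 11761
20–29: 10000 × 0.974 = 9740
30–39: 16000 × 0.95 = 15200
40+: 10400 × 0.937 + 11800 × 0.502 = 9745 + 5924 = 15669
Net migration: 0–9 + 500 → 5092; 40+ − 590 → 15079
End of period: [5092, 11761, 9740, 15200, 15079]
[period 2]
Births: 9740 × 0.287 = 2795
10–19: 5092 × 0.964 = 4909
20–29: 11761 × 0.974 = 11455
30–39: 9740 × 0.95 = 9253
40+: 15200 × 0.937 + 15079 × 0.502 = 14242 + 7570 = 21812
Net migration: 0–9 + 500 → 3295; 40+ − 590 → 21222
End of period: [3295, 4909, 11455, 9253, 21222]
[period 3]
Births: 11455 × 0.287 = 3288
10–19: 3295 × 0.964 = 3176
20–29: 4909 × 0.974 = 4781
30–39: 11455 × 0.95 = 10882
40+: 9253 × 0.937 + 21222 × 0.502 = 8670 + 10653 = 19323
Net migration: 0–9 + 500 → 3788; 40+ − 590 → 18733
End of period: [3788, 3176, 4781, 10882, 18733]
[period 4]
Births: 4781 × 0.287 = 1372
10–19: 3788 × 0.964 = 3652
20–29: 3176 × 0.974 = 3093
30–39: 4781 × 0.95 = 4542
40+: 10882 × 0.937 + 18733 × 0.502 = 10196 + 9404 = 19600
Net migration: 0–9 + 500 → 1872; 40+ − 590 → 19010
End of period: [1872, 3652, 3093, 4542, 19010]
Total after period 4: 1872 + 3652 + 3093 + 4542 + 19010 = 32169

32169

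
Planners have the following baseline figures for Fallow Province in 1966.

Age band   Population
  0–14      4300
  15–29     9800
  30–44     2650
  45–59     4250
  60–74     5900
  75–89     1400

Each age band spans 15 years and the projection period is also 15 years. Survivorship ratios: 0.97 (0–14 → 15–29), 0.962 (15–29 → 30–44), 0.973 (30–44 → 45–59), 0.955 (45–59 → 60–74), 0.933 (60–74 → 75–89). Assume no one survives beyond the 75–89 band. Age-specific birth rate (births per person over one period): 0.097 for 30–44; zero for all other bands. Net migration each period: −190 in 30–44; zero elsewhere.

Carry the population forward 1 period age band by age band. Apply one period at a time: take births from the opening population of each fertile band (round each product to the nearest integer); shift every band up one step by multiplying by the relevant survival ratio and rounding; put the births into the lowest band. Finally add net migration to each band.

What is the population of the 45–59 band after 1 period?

2578

[period 1]
Births: 2650 * 0.097 = 257
15–29: 4300 * 0.97 = 4171
30–44: 9800 * 0.962 = 9428
45–59: 2650 * 0.973 = 2578
60–74: 4250 * 0.955 = 4059
75–89: 5900 * 0.933 = 5505
Net migration: 30–44 − 190 → 9238
Population now: 0–14=257, 15–29=4171, 30–44=9238, 45–59=2578, 60–74=4059, 75–89=5505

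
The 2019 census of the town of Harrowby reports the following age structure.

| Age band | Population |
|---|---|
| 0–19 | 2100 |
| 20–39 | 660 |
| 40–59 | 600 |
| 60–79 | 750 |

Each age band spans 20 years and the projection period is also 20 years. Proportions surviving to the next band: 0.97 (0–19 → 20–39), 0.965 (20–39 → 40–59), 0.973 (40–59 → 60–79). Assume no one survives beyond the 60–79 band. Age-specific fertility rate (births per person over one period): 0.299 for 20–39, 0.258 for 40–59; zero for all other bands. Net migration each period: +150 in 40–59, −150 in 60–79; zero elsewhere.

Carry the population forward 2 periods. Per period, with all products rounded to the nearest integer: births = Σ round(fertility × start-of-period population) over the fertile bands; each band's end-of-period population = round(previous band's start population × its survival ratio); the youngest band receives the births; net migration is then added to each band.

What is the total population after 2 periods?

3885

(Groups numbered youngest = 1 to oldest = 4.)
Period 1:
Births: 660 × 0.299 = 197  |  600 × 0.258 = 155 → 352
Group 2: 2100 × 0.97 = 2037
Group 3: 660 × 0.965 = 637
Group 4: 600 × 0.973 = 584
Net migration: Group 3 + 150 → 787; Group 4 − 150 → 434
End of period: [352, 2037, 787, 434]
Period 2:
Births: 2037 × 0.299 = 609  |  787 × 0.258 = 203 → 812
Group 2: 352 × 0.97 = 341
Group 3: 2037 × 0.965 = 1966
Group 4: 787 × 0.973 = 766
Net migration: Group 3 + 150 → 2116; Group 4 − 150 → 616
End of period: [812, 341, 2116, 616]
Total after period 2: 812 + 341 + 2116 + 616 = 3885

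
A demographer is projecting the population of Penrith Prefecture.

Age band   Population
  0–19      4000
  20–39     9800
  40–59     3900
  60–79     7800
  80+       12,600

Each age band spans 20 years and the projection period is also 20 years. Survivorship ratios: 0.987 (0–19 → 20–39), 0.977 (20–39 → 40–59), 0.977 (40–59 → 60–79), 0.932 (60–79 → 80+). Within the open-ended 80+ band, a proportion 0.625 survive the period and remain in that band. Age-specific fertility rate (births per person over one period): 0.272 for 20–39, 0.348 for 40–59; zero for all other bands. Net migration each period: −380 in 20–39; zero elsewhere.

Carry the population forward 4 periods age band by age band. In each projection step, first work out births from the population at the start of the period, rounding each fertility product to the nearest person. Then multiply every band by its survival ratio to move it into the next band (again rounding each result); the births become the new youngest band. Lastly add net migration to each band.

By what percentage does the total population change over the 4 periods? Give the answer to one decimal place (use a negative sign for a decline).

After projecting period 1:
Births: 9800 * 0.272 = 2666, 3900 * 0.348 = 1357 — total 4023
20–39: 4000 * 0.987 = 3948
40–59: 9800 * 0.977 = 9575
60–79: 3900 * 0.977 = 3810
80+: 7800 * 0.932 + 12600 * 0.625 = 7270 + 7875 = 15145
Net migration: 20–39 − 380 → 3568
→ [4023, 3568, 9575, 3810, 15145]
After projecting period 2:
Births: 3568 * 0.272 = 970, 9575 * 0.348 = 3332 — total 4302
20–39: 4023 * 0.987 = 3971
40–59: 3568 * 0.977 = 3486
60–79: 9575 * 0.977 = 9355
80+: 3810 * 0.932 + 15145 * 0.625 = 3551 + 9466 = 13017
Net migration: 20–39 − 380 → 3591
→ [4302, 3591, 3486, 9355, 13017]
After projecting period 3:
Births: 3591 * 0.272 = 977, 3486 * 0.348 = 1213 — total 2190
20–39: 4302 * 0.987 = 4246
40–59: 3591 * 0.977 = 3508
60–79: 3486 * 0.977 = 3406
80+: 9355 * 0.932 + 13017 * 0.625 = 8719 + 8136 = 16855
Net migration: 20–39 − 380 → 3866
→ [2190, 3866, 3508, 3406, 16855]
After projecting period 4:
Births: 3866 * 0.272 = 1052, 3508 * 0.348 = 1221 — total 2273
20–39: 2190 * 0.987 = 2162
40–59: 3866 * 0.977 = 3777
60–79: 3508 * 0.977 = 3427
80+: 3406 * 0.932 + 16855 * 0.625 = 3174 + 10534 = 13708
Net migration: 20–39 − 380 → 1782
→ [2273, 1782, 3777, 3427, 13708]
Total: 38100 → 24967; change = -13133; percentage change = -34.5%

-34.5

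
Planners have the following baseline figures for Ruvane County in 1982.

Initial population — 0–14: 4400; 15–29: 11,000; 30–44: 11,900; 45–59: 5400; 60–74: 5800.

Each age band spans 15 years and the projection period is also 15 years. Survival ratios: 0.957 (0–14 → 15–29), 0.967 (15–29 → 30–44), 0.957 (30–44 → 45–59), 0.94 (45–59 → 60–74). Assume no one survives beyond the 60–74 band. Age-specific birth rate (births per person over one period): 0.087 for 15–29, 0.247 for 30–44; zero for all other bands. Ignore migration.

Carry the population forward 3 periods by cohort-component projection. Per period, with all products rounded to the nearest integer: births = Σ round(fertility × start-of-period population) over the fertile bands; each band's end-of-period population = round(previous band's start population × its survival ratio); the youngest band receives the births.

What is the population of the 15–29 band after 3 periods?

2864

Numbering the groups 1..5 from youngest to oldest:
— Period 1 —
Births: 11000 * 0.087 = 957 ; 11900 * 0.247 = 2939 — total 3896
Group 2: 4400 * 0.957 = 4211
Group 3: 11000 * 0.967 = 10637
Group 4: 11900 * 0.957 = 11388
Group 5: 5400 * 0.94 = 5076
→ [3896, 4211, 10637, 11388, 5076]
— Period 2 —
Births: 4211 * 0.087 = 366 ; 10637 * 0.247 = 2627 — total 2993
Group 2: 3896 * 0.957 = 3728
Group 3: 4211 * 0.967 = 4072
Group 4: 10637 * 0.957 = 10180
Group 5: 11388 * 0.94 = 10705
→ [2993, 3728, 4072, 10180, 10705]
— Period 3 —
Births: 3728 * 0.087 = 324 ; 4072 * 0.247 = 1006 — total 1330
Group 2: 2993 * 0.957 = 2864
Group 3: 3728 * 0.967 = 3605
Group 4: 4072 * 0.957 = 3897
Group 5: 10180 * 0.94 = 9569
→ [1330, 2864, 3605, 3897, 9569]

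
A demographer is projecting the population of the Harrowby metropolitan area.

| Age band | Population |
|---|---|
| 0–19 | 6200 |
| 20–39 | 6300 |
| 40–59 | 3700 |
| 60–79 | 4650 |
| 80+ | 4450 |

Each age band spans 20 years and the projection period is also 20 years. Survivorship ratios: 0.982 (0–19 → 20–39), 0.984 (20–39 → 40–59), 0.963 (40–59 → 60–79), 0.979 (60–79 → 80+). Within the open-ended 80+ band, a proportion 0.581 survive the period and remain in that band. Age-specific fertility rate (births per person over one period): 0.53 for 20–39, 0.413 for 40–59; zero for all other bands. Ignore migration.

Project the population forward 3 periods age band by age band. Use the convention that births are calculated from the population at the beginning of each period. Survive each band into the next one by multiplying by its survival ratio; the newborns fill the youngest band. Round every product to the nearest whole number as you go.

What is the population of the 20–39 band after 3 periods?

5683

(Groups numbered youngest = 1 to oldest = 5.)
Period 1:
Births: 6300 × 0.53 = 3339 ; 3700 × 0.413 = 1528 → total 4867
Group 2: 6200 × 0.982 = 6088
Group 3: 6300 × 0.984 = 6199
Group 4: 3700 × 0.963 = 3563
Group 5: 4650 × 0.979 + 4450 × 0.581 = 4552 + 2585 = 7137
Population now: 0–19=4867, 20–39=6088, 40–59=6199, 60–79=3563, 80+=7137
Period 2:
Births: 6088 × 0.53 = 3227 ; 6199 × 0.413 = 2560 → total 5787
Group 2: 4867 × 0.982 = 4779
Group 3: 6088 × 0.984 = 5991
Group 4: 6199 × 0.963 = 5970
Group 5: 3563 × 0.979 + 7137 × 0.581 = 3488 + 4147 = 7635
Population now: 0–19=5787, 20–39=4779, 40–59=5991, 60–79=5970, 80+=7635
Period 3:
Births: 4779 × 0.53 = 2533 ; 5991 × 0.413 = 2474 → total 5007
Group 2: 5787 × 0.982 = 5683
Group 3: 4779 × 0.984 = 4703
Group 4: 5991 × 0.963 = 5769
Group 5: 5970 × 0.979 + 7635 × 0.581 = 5845 + 4436 = 10281
Population now: 0–19=5007, 20–39=5683, 40–59=4703, 60–79=5769, 80+=10281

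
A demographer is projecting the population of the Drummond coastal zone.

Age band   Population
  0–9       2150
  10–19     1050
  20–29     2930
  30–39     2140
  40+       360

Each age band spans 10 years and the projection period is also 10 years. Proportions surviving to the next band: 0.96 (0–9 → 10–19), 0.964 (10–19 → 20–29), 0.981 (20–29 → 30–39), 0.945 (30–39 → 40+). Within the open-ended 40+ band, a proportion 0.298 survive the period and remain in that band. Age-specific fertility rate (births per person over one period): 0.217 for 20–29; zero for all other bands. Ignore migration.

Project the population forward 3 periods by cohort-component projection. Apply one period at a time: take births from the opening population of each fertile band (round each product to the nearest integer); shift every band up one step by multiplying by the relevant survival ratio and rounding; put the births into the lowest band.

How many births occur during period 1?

Let band 1 be 0–9 through band 5 = 40+.
Period 1:
Births: 2930 × 0.217 = 636
Band 2: 2150 × 0.96 = 2064
Band 3: 1050 × 0.964 = 1012
Band 4: 2930 × 0.981 = 2874
Band 5: 2140 × 0.945 + 360 × 0.298 = 2022 + 107 = 2129
Population now: 0–9=636, 10–19=2064, 20–29=1012, 30–39=2874, 40+=2129

636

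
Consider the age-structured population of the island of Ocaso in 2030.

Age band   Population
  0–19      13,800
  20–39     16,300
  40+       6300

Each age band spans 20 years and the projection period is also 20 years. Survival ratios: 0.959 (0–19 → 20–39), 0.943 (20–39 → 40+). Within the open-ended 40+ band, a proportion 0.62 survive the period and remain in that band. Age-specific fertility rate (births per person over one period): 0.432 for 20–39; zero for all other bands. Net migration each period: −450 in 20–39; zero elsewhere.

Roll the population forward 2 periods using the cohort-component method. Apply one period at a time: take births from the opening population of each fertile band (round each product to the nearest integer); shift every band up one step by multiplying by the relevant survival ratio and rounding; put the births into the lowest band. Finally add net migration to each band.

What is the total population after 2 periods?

— Period 1 —
Births: 16300 × 0.432 = 7042
20–39: 13800 × 0.959 = 13234
40+: 16300 × 0.943 + 6300 × 0.62 = 15371 + 3906 = 19277
Net migration: 20–39 − 450 → 12784
End of period: [7042, 12784, 19277]
— Period 2 —
Births: 12784 × 0.432 = 5523
20–39: 7042 × 0.959 = 6753
40+: 12784 × 0.943 + 19277 × 0.62 = 12055 + 11952 = 24007
Net migration: 20–39 − 450 → 6303
End of period: [5523, 6303, 24007]
Total after period 2: 5523 + 6303 + 24007 = 35833

35833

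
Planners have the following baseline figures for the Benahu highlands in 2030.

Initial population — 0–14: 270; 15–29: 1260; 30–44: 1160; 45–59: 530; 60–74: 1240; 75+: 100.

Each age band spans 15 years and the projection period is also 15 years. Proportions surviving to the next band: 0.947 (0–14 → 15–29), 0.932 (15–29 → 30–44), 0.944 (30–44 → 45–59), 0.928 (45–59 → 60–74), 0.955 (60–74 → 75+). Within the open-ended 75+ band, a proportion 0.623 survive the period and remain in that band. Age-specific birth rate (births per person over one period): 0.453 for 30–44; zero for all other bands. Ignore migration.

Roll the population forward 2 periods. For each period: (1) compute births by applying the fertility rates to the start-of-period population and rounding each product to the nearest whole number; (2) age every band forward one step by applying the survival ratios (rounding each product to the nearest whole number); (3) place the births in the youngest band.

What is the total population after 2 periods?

4638

(Bands numbered youngest = 1 to oldest = 6.)
Period 1.
Births: 1160 × 0.453 = 525
Band 2: 270 × 0.947 = 256
Band 3: 1260 × 0.932 = 1174
Band 4: 1160 × 0.944 = 1095
Band 5: 530 × 0.928 = 492
Band 6: 1240 × 0.955 + 100 × 0.623 = 1184 + 62 = 1246
→ [525, 256, 1174, 1095, 492, 1246]
Period 2.
Births: 1174 × 0.453 = 532
Band 2: 525 × 0.947 = 497
Band 3: 256 × 0.932 = 239
Band 4: 1174 × 0.944 = 1108
Band 5: 1095 × 0.928 = 1016
Band 6: 492 × 0.955 + 1246 × 0.623 = 470 + 776 = 1246
→ [532, 497, 239, 1108, 1016, 1246]
Total after period 2: 532 + 497 + 239 + 1108 + 1016 + 1246 = 4638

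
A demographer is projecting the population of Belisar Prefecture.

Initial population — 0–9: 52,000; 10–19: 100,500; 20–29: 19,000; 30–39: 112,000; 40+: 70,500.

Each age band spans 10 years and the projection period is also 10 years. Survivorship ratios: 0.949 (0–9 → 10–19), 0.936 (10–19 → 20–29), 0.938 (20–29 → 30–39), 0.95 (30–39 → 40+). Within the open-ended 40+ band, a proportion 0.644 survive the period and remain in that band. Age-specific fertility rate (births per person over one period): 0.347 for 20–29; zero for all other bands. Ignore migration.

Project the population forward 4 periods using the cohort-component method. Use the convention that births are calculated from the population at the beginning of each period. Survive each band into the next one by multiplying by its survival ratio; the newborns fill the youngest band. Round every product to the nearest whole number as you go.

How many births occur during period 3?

Period 1.
Births: 19000 * 0.347 = 6593
10–19: 52000 * 0.949 = 49348
20–29: 100500 * 0.936 = 94068
30–39: 19000 * 0.938 = 17822
40+: 112000 * 0.95 + 70500 * 0.644 = 106400 + 45402 = 151802
→ [6593, 49348, 94068, 17822, 151802]
Period 2.
Births: 94068 * 0.347 = 32642
10–19: 6593 * 0.949 = 6257
20–29: 49348 * 0.936 = 46190
30–39: 94068 * 0.938 = 88236
40+: 17822 * 0.95 + 151802 * 0.644 = 16931 + 97760 = 114691
→ [32642, 6257, 46190, 88236, 114691]
Period 3.
Births: 46190 * 0.347 = 16028
10–19: 32642 * 0.949 = 30977
20–29: 6257 * 0.936 = 5857
30–39: 46190 * 0.938 = 43326
40+: 88236 * 0.95 + 114691 * 0.644 = 83824 + 73861 = 157685
→ [16028, 30977, 5857, 43326, 157685]

16028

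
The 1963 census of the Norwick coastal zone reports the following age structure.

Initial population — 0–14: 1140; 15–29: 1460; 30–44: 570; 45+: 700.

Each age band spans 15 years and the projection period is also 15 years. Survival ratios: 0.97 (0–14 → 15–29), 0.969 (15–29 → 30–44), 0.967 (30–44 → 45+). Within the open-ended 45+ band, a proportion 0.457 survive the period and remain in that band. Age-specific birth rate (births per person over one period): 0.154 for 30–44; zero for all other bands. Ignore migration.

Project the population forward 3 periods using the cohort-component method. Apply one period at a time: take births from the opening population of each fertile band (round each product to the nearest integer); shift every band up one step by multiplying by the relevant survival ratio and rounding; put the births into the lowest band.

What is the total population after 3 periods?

2302

Numbering the bands 1..4 from youngest to oldest:
[period 1]
Births: 570 × 0.154 = 88
Band 2: 1140 × 0.97 = 1106
Band 3: 1460 × 0.969 = 1415
Band 4: 570 × 0.967 + 700 × 0.457 = 551 + 320 = 871
→ [88, 1106, 1415, 871]
[period 2]
Births: 1415 × 0.154 = 218
Band 2: 88 × 0.97 = 85
Band 3: 1106 × 0.969 = 1072
Band 4: 1415 × 0.967 + 871 × 0.457 = 1368 + 398 = 1766
→ [218, 85, 1072, 1766]
[period 3]
Births: 1072 × 0.154 = 165
Band 2: 218 × 0.97 = 211
Band 3: 85 × 0.969 = 82
Band 4: 1072 × 0.967 + 1766 × 0.457 = 1037 + 807 = 1844
→ [165, 211, 82, 1844]
Total after period 3: 165 + 211 + 82 + 1844 = 2302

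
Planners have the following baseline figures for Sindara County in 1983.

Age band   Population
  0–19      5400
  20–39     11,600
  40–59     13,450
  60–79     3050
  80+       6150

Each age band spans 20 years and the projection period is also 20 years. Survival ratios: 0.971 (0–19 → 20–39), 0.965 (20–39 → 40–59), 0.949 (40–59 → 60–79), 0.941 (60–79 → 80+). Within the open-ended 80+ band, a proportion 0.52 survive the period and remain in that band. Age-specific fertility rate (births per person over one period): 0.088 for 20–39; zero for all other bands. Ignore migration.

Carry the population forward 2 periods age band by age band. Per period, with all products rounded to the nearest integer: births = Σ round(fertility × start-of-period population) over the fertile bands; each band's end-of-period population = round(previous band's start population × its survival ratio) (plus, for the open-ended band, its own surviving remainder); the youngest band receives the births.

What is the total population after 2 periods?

32300

[period 1]
Births: 11600 × 0.088 = 1021
20–39: 5400 × 0.971 = 5243
40–59: 11600 × 0.965 = 11194
60–79: 13450 × 0.949 = 12764
80+: 3050 × 0.941 + 6150 × 0.52 = 2870 + 3198 = 6068
Giving 1021 / 5243 / 11194 / 12764 / 6068.
[period 2]
Births: 5243 × 0.088 = 461
20–39: 1021 × 0.971 = 991
40–59: 5243 × 0.965 = 5059
60–79: 11194 × 0.949 = 10623
80+: 12764 × 0.941 + 6068 × 0.52 = 12011 + 3155 = 15166
Giving 461 / 991 / 5059 / 10623 / 15166.
Total after period 2: 461 + 991 + 5059 + 10623 + 15166 = 32300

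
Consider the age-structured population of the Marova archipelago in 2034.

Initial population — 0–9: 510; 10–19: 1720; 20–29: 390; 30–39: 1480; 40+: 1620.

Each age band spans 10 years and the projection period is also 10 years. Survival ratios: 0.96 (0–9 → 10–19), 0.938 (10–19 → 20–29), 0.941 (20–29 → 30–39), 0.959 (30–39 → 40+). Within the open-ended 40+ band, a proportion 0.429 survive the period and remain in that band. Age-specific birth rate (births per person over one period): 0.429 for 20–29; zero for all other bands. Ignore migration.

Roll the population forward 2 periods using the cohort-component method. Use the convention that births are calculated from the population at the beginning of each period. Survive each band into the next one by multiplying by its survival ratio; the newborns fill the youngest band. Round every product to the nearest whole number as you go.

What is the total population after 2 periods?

Period 1.
Births: 390 * 0.429 = 167
10–19: 510 * 0.96 = 490
20–29: 1720 * 0.938 = 1613
30–39: 390 * 0.941 = 367
40+: 1480 * 0.959 + 1620 * 0.429 = 1419 + 695 = 2114
Population now: 0–9=167, 10–19=490, 20–29=1613, 30–39=367, 40+=2114
Period 2.
Births: 1613 * 0.429 = 692
10–19: 167 * 0.96 = 160
20–29: 490 * 0.938 = 460
30–39: 1613 * 0.941 = 1518
40+: 367 * 0.959 + 2114 * 0.429 = 352 + 907 = 1259
Population now: 0–9=692, 10–19=160, 20–29=460, 30–39=1518, 40+=1259
Total after period 2: 692 + 160 + 460 + 1518 + 1259 = 4089

4089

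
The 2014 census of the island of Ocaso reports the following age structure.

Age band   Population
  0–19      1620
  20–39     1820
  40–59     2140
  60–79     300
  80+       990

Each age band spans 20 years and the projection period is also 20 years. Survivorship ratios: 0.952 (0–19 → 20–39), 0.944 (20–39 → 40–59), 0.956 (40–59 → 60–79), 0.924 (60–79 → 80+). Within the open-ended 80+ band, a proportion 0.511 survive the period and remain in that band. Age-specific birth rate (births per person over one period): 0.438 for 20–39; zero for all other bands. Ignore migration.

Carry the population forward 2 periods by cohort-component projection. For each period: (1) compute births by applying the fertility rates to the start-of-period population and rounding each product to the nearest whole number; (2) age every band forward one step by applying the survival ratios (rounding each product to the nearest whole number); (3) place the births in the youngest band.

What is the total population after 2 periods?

Period 1.
Births: 1820 * 0.438 = 797
20–39: 1620 * 0.952 = 1542
40–59: 1820 * 0.944 = 1718
60–79: 2140 * 0.956 = 2046
80+: 300 * 0.924 + 990 * 0.511 = 277 + 506 = 783
Giving 797 / 1542 / 1718 / 2046 / 783.
Period 2.
Births: 1542 * 0.438 = 675
20–39: 797 * 0.952 = 759
40–59: 1542 * 0.944 = 1456
60–79: 1718 * 0.956 = 1642
80+: 2046 * 0.924 + 783 * 0.511 = 1891 + 400 = 2291
Giving 675 / 759 / 1456 / 1642 / 2291.
Total after period 2: 675 + 759 + 1456 + 1642 + 2291 = 6823

6823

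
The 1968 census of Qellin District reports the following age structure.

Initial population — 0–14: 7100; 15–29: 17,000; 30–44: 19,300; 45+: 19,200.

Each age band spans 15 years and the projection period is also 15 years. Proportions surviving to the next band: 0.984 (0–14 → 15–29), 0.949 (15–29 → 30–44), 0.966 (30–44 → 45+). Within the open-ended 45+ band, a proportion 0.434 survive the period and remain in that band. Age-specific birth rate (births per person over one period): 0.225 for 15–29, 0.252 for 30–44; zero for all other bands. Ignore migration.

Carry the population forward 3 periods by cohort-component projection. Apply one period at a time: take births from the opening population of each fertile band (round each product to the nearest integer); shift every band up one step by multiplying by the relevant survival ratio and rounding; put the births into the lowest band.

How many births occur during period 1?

8689

Numbering the groups 1..4 from youngest to oldest:
[period 1]
Births: 17000 * 0.225 = 3825, 19300 * 0.252 = 4864 → 8689
Group 2: 7100 * 0.984 = 6986
Group 3: 17000 * 0.949 = 16133
Group 4: 19300 * 0.966 + 19200 * 0.434 = 18644 + 8333 = 26977
Population now: 0–14=8689, 15–29=6986, 30–44=16133, 45+=26977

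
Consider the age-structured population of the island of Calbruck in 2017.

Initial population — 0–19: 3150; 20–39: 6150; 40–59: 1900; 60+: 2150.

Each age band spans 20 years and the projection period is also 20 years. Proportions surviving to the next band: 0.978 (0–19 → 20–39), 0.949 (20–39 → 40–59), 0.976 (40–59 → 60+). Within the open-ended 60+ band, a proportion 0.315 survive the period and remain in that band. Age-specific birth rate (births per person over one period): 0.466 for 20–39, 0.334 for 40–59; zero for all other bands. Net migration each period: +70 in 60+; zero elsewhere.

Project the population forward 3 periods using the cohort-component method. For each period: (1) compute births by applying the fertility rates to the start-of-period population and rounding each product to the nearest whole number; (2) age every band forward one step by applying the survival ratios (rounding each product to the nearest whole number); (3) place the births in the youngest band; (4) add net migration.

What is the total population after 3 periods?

14131

Call the bands 1 to 4, youngest first.
[period 1]
Births: 6150 × 0.466 = 2866 ; 1900 × 0.334 = 635 — total 3501
Band 2: 3150 × 0.978 = 3081
Band 3: 6150 × 0.949 = 5836
Band 4: 1900 × 0.976 + 2150 × 0.315 = 1854 + 677 = 2531
Net migration: Band 4 + 70 → 2601
End of period: [3501, 3081, 5836, 2601]
[period 2]
Births: 3081 × 0.466 = 1436 ; 5836 × 0.334 = 1949 — total 3385
Band 2: 3501 × 0.978 = 3424
Band 3: 3081 × 0.949 = 2924
Band 4: 5836 × 0.976 + 2601 × 0.315 = 5696 + 819 = 6515
Net migration: Band 4 + 70 → 6585
End of period: [3385, 3424, 2924, 6585]
[period 3]
Births: 3424 × 0.466 = 1596 ; 2924 × 0.334 = 977 — total 2573
Band 2: 3385 × 0.978 = 3311
Band 3: 3424 × 0.949 = 3249
Band 4: 2924 × 0.976 + 6585 × 0.315 = 2854 + 2074 = 4928
Net migration: Band 4 + 70 → 4998
End of period: [2573, 3311, 3249, 4998]
Total after period 3: 2573 + 3311 + 3249 + 4998 = 14131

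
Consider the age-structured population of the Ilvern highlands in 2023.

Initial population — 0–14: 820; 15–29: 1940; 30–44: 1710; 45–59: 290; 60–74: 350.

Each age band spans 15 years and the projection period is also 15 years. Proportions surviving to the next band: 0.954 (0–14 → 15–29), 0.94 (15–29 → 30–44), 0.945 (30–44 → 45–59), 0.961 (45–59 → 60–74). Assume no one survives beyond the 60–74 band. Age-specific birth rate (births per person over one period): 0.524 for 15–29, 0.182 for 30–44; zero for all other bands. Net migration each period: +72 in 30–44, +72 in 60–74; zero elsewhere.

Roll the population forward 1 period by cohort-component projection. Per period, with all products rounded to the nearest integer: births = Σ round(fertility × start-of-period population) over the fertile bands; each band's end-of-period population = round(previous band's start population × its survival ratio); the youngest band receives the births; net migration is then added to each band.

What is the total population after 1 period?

5973

(Groups numbered youngest = 1 to oldest = 5.)
— Period 1 —
Births: 1940 × 0.524 = 1017, 1710 × 0.182 = 311 → 1328
Group 2: 820 × 0.954 = 782
Group 3: 1940 × 0.94 = 1824
Group 4: 1710 × 0.945 = 1616
Group 5: 290 × 0.961 = 279
Net migration: Group 3 + 72 → 1896; Group 5 + 72 → 351
Population now: 0–14=1328, 15–29=782, 30–44=1896, 45–59=1616, 60–74=351
Total after period 1: 1328 + 782 + 1896 + 1616 + 351 = 5973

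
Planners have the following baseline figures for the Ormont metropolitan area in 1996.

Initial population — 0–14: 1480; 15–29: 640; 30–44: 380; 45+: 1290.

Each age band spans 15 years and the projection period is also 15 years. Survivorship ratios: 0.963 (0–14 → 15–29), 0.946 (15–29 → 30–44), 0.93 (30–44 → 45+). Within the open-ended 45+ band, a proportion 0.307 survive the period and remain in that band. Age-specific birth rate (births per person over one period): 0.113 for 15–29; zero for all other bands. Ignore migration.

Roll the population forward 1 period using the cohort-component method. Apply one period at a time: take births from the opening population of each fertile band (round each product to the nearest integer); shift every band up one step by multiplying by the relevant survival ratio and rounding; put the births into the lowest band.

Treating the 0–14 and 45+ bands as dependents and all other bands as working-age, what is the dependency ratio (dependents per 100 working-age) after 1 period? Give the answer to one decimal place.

[period 1]
Births: 640 × 0.113 = 72
15–29: 1480 × 0.963 = 1425
30–44: 640 × 0.946 = 605
45+: 380 × 0.93 + 1290 × 0.307 = 353 + 396 = 749
Population now: 0–14=72, 15–29=1425, 30–44=605, 45+=749
Dependents (band 0–14 + band 45+) = 72 + 749 = 821; working-age = 2030; ratio = 821/2030 × 100 = 40.4

40.4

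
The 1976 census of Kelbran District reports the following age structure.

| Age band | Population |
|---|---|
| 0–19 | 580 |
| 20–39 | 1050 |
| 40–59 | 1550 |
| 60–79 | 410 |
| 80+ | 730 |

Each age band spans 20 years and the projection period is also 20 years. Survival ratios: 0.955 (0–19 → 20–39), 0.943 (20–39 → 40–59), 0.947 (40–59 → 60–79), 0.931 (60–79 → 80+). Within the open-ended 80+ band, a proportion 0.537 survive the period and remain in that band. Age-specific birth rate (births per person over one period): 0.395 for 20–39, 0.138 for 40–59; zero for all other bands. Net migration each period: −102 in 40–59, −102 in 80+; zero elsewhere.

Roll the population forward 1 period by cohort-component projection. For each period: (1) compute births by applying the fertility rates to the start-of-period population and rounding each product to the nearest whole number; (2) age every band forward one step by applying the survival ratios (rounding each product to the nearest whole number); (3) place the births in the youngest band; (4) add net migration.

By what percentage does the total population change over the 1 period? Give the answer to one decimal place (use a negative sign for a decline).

[period 1]
Births: 1050 × 0.395 = 415  |  1550 × 0.138 = 214 ⇒ total 629
20–39: 580 × 0.955 = 554
40–59: 1050 × 0.943 = 990
60–79: 1550 × 0.947 = 1468
80+: 410 × 0.931 + 730 × 0.537 = 382 + 392 = 774
Net migration: 40–59 − 102 → 888; 80+ − 102 → 672
Population now: 0–19=629, 20–39=554, 40–59=888, 60–79=1468, 80+=672
Total: 4320 → 4211; change = -109; percentage change = -2.5%

-2.5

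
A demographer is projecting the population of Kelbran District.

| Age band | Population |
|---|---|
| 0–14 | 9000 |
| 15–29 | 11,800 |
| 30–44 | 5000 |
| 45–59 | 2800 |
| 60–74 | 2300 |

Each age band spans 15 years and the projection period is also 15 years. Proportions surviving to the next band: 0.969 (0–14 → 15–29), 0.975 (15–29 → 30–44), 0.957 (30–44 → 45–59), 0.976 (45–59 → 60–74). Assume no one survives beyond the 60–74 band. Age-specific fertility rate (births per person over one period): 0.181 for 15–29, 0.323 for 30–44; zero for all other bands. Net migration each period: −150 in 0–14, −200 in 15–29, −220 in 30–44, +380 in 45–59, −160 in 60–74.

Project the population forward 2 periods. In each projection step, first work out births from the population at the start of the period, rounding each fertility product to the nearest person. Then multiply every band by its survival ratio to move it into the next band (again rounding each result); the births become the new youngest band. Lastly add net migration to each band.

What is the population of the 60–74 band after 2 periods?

4881

Let band 1 be 0–14 through band 5 = 60–74.
Period 1.
Births: 11800 * 0.181 = 2136  |  5000 * 0.323 = 1615 ⇒ total 3751
Band 2: 9000 * 0.969 = 8721
Band 3: 11800 * 0.975 = 11505
Band 4: 5000 * 0.957 = 4785
Band 5: 2800 * 0.976 = 2733
Net migration: Band 1 − 150 → 3601; Band 2 − 200 → 8521; Band 3 − 220 → 11285; Band 4 + 380 → 5165; Band 5 − 160 → 2573
Giving 3601 / 8521 / 11285 / 5165 / 2573.
Period 2.
Births: 8521 * 0.181 = 1542  |  11285 * 0.323 = 3645 ⇒ total 5187
Band 2: 3601 * 0.969 = 3489
Band 3: 8521 * 0.975 = 8308
Band 4: 11285 * 0.957 = 10800
Band 5: 5165 * 0.976 = 5041
Net migration: Band 1 − 150 → 5037; Band 2 − 200 → 3289; Band 3 − 220 → 8088; Band 4 + 380 → 11180; Band 5 − 160 → 4881
Giving 5037 / 3289 / 8088 / 11180 / 4881.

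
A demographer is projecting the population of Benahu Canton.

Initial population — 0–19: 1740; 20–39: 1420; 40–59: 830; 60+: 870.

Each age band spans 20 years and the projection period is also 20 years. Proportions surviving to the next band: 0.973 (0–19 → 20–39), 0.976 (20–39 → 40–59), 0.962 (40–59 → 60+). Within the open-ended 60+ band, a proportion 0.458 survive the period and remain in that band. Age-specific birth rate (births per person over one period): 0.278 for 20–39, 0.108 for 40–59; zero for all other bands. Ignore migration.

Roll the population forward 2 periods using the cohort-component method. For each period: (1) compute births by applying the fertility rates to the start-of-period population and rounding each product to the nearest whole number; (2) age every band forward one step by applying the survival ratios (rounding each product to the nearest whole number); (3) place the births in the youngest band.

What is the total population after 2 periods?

4626

Numbering the groups 1..4 from youngest to oldest:
[period 1]
Births: 1420 × 0.278 = 395 ; 830 × 0.108 = 90 → total 485
Group 2: 1740 × 0.973 = 1693
Group 3: 1420 × 0.976 = 1386
Group 4: 830 × 0.962 + 870 × 0.458 = 798 + 398 = 1196
→ [485, 1693, 1386, 1196]
[period 2]
Births: 1693 × 0.278 = 471 ; 1386 × 0.108 = 150 → total 621
Group 2: 485 × 0.973 = 472
Group 3: 1693 × 0.976 = 1652
Group 4: 1386 × 0.962 + 1196 × 0.458 = 1333 + 548 = 1881
→ [621, 472, 1652, 1881]
Total after period 2: 621 + 472 + 1652 + 1881 = 4626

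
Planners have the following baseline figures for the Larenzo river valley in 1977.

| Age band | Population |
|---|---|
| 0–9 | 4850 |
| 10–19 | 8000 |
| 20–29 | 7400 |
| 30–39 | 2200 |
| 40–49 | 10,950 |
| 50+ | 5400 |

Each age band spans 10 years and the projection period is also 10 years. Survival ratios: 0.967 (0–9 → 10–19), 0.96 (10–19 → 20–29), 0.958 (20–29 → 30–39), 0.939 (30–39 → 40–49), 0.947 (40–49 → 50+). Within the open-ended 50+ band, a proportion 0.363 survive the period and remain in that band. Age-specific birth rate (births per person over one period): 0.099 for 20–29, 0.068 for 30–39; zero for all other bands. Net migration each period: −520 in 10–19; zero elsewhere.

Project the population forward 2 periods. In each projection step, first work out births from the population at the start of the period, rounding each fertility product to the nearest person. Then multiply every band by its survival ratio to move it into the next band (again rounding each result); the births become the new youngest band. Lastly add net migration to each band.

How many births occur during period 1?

883

— Period 1 —
Births: 7400 × 0.099 = 733 ; 2200 × 0.068 = 150 — total 883
10–19: 4850 × 0.967 = 4690
20–29: 8000 × 0.96 = 7680
30–39: 7400 × 0.958 = 7089
40–49: 2200 × 0.939 = 2066
50+: 10950 × 0.947 + 5400 × 0.363 = 10370 + 1960 = 12330
Net migration: 10–19 − 520 → 4170
Population now: 0–9=883, 10–19=4170, 20–29=7680, 30–39=7089, 40–49=2066, 50+=12330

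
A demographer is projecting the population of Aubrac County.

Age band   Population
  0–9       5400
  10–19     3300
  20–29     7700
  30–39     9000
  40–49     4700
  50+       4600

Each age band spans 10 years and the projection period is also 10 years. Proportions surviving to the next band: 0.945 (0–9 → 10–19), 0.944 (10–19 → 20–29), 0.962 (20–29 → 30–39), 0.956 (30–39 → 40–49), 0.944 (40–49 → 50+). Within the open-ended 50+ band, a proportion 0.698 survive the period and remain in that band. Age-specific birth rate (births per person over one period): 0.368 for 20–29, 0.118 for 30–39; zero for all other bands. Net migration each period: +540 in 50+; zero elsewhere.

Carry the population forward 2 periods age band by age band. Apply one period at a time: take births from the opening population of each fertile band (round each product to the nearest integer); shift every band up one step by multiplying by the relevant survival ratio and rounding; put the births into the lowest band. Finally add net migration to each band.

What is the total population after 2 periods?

34974

After projecting period 1:
Births: 7700 × 0.368 = 2834, 9000 × 0.118 = 1062 — total 3896
10–19: 5400 × 0.945 = 5103
20–29: 3300 × 0.944 = 3115
30–39: 7700 × 0.962 = 7407
40–49: 9000 × 0.956 = 8604
50+: 4700 × 0.944 + 4600 × 0.698 = 4437 + 3211 = 7648
Net migration: 50+ + 540 → 8188
End of period: [3896, 5103, 3115, 7407, 8604, 8188]
After projecting period 2:
Births: 3115 × 0.368 = 1146, 7407 × 0.118 = 874 — total 2020
10–19: 3896 × 0.945 = 3682
20–29: 5103 × 0.944 = 4817
30–39: 3115 × 0.962 = 2997
40–49: 7407 × 0.956 = 7081
50+: 8604 × 0.944 + 8188 × 0.698 = 8122 + 5715 = 13837
Net migration: 50+ + 540 → 14377
End of period: [2020, 3682, 4817, 2997, 7081, 14377]
Total after period 2: 2020 + 3682 + 4817 + 2997 + 7081 + 14377 = 34974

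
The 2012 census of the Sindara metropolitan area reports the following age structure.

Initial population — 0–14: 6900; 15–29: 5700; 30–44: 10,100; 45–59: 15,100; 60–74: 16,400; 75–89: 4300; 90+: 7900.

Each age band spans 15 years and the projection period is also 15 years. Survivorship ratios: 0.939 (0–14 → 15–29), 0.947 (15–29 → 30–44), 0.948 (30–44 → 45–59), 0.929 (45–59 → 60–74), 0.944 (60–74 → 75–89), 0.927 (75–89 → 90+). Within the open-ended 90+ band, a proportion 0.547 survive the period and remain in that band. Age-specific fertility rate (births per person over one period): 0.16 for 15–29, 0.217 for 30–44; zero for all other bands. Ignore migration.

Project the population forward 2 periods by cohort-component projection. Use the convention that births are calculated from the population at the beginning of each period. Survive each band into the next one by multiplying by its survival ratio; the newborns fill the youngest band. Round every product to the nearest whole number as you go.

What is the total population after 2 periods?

Call the groups 1 to 7, youngest first.
After projecting period 1:
Births: 5700 * 0.16 = 912, 10100 * 0.217 = 2192 → 3104
Group 2: 6900 * 0.939 = 6479
Group 3: 5700 * 0.947 = 5398
Group 4: 10100 * 0.948 = 9575
Group 5: 15100 * 0.929 = 14028
Group 6: 16400 * 0.944 = 15482
Group 7: 4300 * 0.927 + 7900 * 0.547 = 3986 + 4321 = 8307
→ [3104, 6479, 5398, 9575, 14028, 15482, 8307]
After projecting period 2:
Births: 6479 * 0.16 = 1037, 5398 * 0.217 = 1171 → 2208
Group 2: 3104 * 0.939 = 2915
Group 3: 6479 * 0.947 = 6136
Group 4: 5398 * 0.948 = 5117
Group 5: 9575 * 0.929 = 8895
Group 6: 14028 * 0.944 = 13242
Group 7: 15482 * 0.927 + 8307 * 0.547 = 14352 + 4544 = 18896
→ [2208, 2915, 6136, 5117, 8895, 13242, 18896]
Total after period 2: 2208 + 2915 + 6136 + 5117 + 8895 + 13242 + 18896 = 57409

57409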